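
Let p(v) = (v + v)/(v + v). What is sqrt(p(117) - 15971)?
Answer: I*sqrt(15970) ≈ 126.37*I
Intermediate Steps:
p(v) = 1 (p(v) = (2*v)/((2*v)) = (2*v)*(1/(2*v)) = 1)
sqrt(p(117) - 15971) = sqrt(1 - 15971) = sqrt(-15970) = I*sqrt(15970)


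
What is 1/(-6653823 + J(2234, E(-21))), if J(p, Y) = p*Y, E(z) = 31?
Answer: -1/6584569 ≈ -1.5187e-7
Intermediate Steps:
J(p, Y) = Y*p
1/(-6653823 + J(2234, E(-21))) = 1/(-6653823 + 31*2234) = 1/(-6653823 + 69254) = 1/(-6584569) = -1/6584569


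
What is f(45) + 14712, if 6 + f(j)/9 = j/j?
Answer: 14667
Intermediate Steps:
f(j) = -45 (f(j) = -54 + 9*(j/j) = -54 + 9*1 = -54 + 9 = -45)
f(45) + 14712 = -45 + 14712 = 14667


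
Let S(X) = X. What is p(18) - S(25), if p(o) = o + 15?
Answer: 8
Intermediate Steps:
p(o) = 15 + o
p(18) - S(25) = (15 + 18) - 1*25 = 33 - 25 = 8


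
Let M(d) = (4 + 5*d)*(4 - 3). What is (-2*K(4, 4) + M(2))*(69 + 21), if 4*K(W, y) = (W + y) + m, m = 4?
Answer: 720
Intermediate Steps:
K(W, y) = 1 + W/4 + y/4 (K(W, y) = ((W + y) + 4)/4 = (4 + W + y)/4 = 1 + W/4 + y/4)
M(d) = 4 + 5*d (M(d) = (4 + 5*d)*1 = 4 + 5*d)
(-2*K(4, 4) + M(2))*(69 + 21) = (-2*(1 + (¼)*4 + (¼)*4) + (4 + 5*2))*(69 + 21) = (-2*(1 + 1 + 1) + (4 + 10))*90 = (-2*3 + 14)*90 = (-6 + 14)*90 = 8*90 = 720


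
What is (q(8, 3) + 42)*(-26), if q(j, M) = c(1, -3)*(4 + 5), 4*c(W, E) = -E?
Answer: -2535/2 ≈ -1267.5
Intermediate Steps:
c(W, E) = -E/4 (c(W, E) = (-E)/4 = -E/4)
q(j, M) = 27/4 (q(j, M) = (-¼*(-3))*(4 + 5) = (¾)*9 = 27/4)
(q(8, 3) + 42)*(-26) = (27/4 + 42)*(-26) = (195/4)*(-26) = -2535/2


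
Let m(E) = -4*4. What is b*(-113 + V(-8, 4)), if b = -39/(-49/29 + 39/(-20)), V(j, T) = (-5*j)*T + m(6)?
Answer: 701220/2111 ≈ 332.17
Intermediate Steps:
m(E) = -16
V(j, T) = -16 - 5*T*j (V(j, T) = (-5*j)*T - 16 = -5*T*j - 16 = -16 - 5*T*j)
b = 22620/2111 (b = -39/(-49*1/29 + 39*(-1/20)) = -39/(-49/29 - 39/20) = -39/(-2111/580) = -39*(-580/2111) = 22620/2111 ≈ 10.715)
b*(-113 + V(-8, 4)) = 22620*(-113 + (-16 - 5*4*(-8)))/2111 = 22620*(-113 + (-16 + 160))/2111 = 22620*(-113 + 144)/2111 = (22620/2111)*31 = 701220/2111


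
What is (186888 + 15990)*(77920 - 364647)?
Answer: -58170600306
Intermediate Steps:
(186888 + 15990)*(77920 - 364647) = 202878*(-286727) = -58170600306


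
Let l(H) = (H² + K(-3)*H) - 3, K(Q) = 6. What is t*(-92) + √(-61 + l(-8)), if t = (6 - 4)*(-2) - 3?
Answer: 644 + 4*I*√3 ≈ 644.0 + 6.9282*I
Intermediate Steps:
l(H) = -3 + H² + 6*H (l(H) = (H² + 6*H) - 3 = -3 + H² + 6*H)
t = -7 (t = 2*(-2) - 3 = -4 - 3 = -7)
t*(-92) + √(-61 + l(-8)) = -7*(-92) + √(-61 + (-3 + (-8)² + 6*(-8))) = 644 + √(-61 + (-3 + 64 - 48)) = 644 + √(-61 + 13) = 644 + √(-48) = 644 + 4*I*√3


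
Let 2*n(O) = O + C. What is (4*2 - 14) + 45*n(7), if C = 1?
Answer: 174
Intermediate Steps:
n(O) = ½ + O/2 (n(O) = (O + 1)/2 = (1 + O)/2 = ½ + O/2)
(4*2 - 14) + 45*n(7) = (4*2 - 14) + 45*(½ + (½)*7) = (8 - 14) + 45*(½ + 7/2) = -6 + 45*4 = -6 + 180 = 174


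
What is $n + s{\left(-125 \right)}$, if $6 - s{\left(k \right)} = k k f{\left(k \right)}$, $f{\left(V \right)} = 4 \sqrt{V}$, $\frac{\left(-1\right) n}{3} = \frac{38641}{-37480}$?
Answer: $\frac{340803}{37480} - 312500 i \sqrt{5} \approx 9.0929 - 6.9877 \cdot 10^{5} i$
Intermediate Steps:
$n = \frac{115923}{37480}$ ($n = - 3 \frac{38641}{-37480} = - 3 \cdot 38641 \left(- \frac{1}{37480}\right) = \left(-3\right) \left(- \frac{38641}{37480}\right) = \frac{115923}{37480} \approx 3.0929$)
$s{\left(k \right)} = 6 - 4 k^{\frac{5}{2}}$ ($s{\left(k \right)} = 6 - k k 4 \sqrt{k} = 6 - k^{2} \cdot 4 \sqrt{k} = 6 - 4 k^{\frac{5}{2}}$)
$n + s{\left(-125 \right)} = \frac{115923}{37480} + \left(6 - 4 \left(-125\right)^{\frac{5}{2}}\right) = \frac{115923}{37480} + \left(6 - 4 \cdot 78125 i \sqrt{5}\right) = \frac{115923}{37480} + \left(6 - 312500 i \sqrt{5}\right) = \frac{340803}{37480} - 312500 i \sqrt{5}$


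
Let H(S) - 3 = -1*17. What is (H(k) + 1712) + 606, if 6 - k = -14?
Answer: 2304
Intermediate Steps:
k = 20 (k = 6 - 1*(-14) = 6 + 14 = 20)
H(S) = -14 (H(S) = 3 - 1*17 = 3 - 17 = -14)
(H(k) + 1712) + 606 = (-14 + 1712) + 606 = 1698 + 606 = 2304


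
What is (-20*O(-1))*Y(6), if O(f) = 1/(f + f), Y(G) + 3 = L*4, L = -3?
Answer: -150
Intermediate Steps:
Y(G) = -15 (Y(G) = -3 - 3*4 = -3 - 12 = -15)
O(f) = 1/(2*f)
(-20*O(-1))*Y(6) = -10/(-1)*(-15) = -10*(-1)*(-15) = -20*(-½)*(-15) = 10*(-15) = -150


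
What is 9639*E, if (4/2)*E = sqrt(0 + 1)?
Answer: 9639/2 ≈ 4819.5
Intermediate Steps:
E = 1/2 (E = sqrt(0 + 1)/2 = sqrt(1)/2 = (1/2)*1 = 1/2 ≈ 0.50000)
9639*E = 9639*(1/2) = 9639/2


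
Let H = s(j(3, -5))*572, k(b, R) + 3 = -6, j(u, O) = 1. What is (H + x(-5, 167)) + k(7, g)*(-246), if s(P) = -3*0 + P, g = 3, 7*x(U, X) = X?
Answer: 19669/7 ≈ 2809.9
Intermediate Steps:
x(U, X) = X/7
k(b, R) = -9 (k(b, R) = -3 - 6 = -9)
s(P) = P (s(P) = 0 + P = P)
H = 572 (H = 1*572 = 572)
(H + x(-5, 167)) + k(7, g)*(-246) = (572 + (1/7)*167) - 9*(-246) = (572 + 167/7) + 2214 = 4171/7 + 2214 = 19669/7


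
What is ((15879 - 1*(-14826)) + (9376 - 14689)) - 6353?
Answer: 19039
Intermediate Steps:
((15879 - 1*(-14826)) + (9376 - 14689)) - 6353 = ((15879 + 14826) - 5313) - 6353 = (30705 - 5313) - 6353 = 25392 - 6353 = 19039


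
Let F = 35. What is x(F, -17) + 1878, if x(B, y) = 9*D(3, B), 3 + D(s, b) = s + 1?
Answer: 1887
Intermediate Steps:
D(s, b) = -2 + s (D(s, b) = -3 + (s + 1) = -3 + (1 + s) = -2 + s)
x(B, y) = 9 (x(B, y) = 9*(-2 + 3) = 9*1 = 9)
x(F, -17) + 1878 = 9 + 1878 = 1887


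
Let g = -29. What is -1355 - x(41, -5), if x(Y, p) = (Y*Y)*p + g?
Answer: 7079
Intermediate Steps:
x(Y, p) = -29 + p*Y**2 (x(Y, p) = (Y*Y)*p - 29 = Y**2*p - 29 = p*Y**2 - 29 = -29 + p*Y**2)
-1355 - x(41, -5) = -1355 - (-29 - 5*41**2) = -1355 - (-29 - 5*1681) = -1355 - (-29 - 8405) = -1355 - 1*(-8434) = -1355 + 8434 = 7079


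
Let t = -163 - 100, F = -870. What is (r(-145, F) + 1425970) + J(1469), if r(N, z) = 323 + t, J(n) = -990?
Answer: 1425040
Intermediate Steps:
t = -263
r(N, z) = 60 (r(N, z) = 323 - 263 = 60)
(r(-145, F) + 1425970) + J(1469) = (60 + 1425970) - 990 = 1426030 - 990 = 1425040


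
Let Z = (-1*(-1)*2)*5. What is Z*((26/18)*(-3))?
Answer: -130/3 ≈ -43.333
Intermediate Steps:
Z = 10 (Z = (1*2)*5 = 2*5 = 10)
Z*((26/18)*(-3)) = 10*((26/18)*(-3)) = 10*((26*(1/18))*(-3)) = 10*((13/9)*(-3)) = 10*(-13/3) = -130/3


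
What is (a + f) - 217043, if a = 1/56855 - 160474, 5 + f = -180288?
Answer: -31714287549/56855 ≈ -5.5781e+5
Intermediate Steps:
f = -180293 (f = -5 - 180288 = -180293)
a = -9123749269/56855 (a = 1/56855 - 160474 = -9123749269/56855 ≈ -1.6047e+5)
(a + f) - 217043 = (-9123749269/56855 - 180293) - 217043 = -19374307784/56855 - 217043 = -31714287549/56855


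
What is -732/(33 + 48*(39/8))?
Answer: -244/89 ≈ -2.7416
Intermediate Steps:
-732/(33 + 48*(39/8)) = -732/(33 + 234) = -732/267 = -732*1/267 = -244/89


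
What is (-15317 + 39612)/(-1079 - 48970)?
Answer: -24295/50049 ≈ -0.48542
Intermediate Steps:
(-15317 + 39612)/(-1079 - 48970) = 24295/(-50049) = 24295*(-1/50049) = -24295/50049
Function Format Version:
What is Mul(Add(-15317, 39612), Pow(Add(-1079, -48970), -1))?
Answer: Rational(-24295, 50049) ≈ -0.48542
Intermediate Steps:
Mul(Add(-15317, 39612), Pow(Add(-1079, -48970), -1)) = Mul(24295, Pow(-50049, -1)) = Mul(24295, Rational(-1, 50049)) = Rational(-24295, 50049)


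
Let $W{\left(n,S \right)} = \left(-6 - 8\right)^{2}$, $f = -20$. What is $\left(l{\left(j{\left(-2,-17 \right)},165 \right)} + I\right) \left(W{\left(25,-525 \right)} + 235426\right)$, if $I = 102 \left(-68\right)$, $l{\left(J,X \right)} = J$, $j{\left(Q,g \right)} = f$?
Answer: $-1638986632$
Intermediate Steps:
$j{\left(Q,g \right)} = -20$
$W{\left(n,S \right)} = 196$ ($W{\left(n,S \right)} = \left(-14\right)^{2} = 196$)
$I = -6936$
$\left(l{\left(j{\left(-2,-17 \right)},165 \right)} + I\right) \left(W{\left(25,-525 \right)} + 235426\right) = \left(-20 - 6936\right) \left(196 + 235426\right) = \left(-6956\right) 235622 = -1638986632$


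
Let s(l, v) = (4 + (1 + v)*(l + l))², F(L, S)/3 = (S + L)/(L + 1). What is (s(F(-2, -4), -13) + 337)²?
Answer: 33679957441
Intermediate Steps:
F(L, S) = 3*(L + S)/(1 + L) (F(L, S) = 3*((S + L)/(L + 1)) = 3*((L + S)/(1 + L)) = 3*(L + S)/(1 + L))
s(l, v) = (4 + 2*l*(1 + v))² (s(l, v) = (4 + (1 + v)*(2*l))² = (4 + 2*l*(1 + v))²)
(s(F(-2, -4), -13) + 337)² = (4*(2 + 3*(-2 - 4)/(1 - 2) + (3*(-2 - 4)/(1 - 2))*(-13))² + 337)² = (4*(2 + 3*(-6)/(-1) + (3*(-6)/(-1))*(-13))² + 337)² = (4*(2 + 3*(-1)*(-6) + (3*(-1)*(-6))*(-13))² + 337)² = (4*(2 + 18 + 18*(-13))² + 337)² = (4*(2 + 18 - 234)² + 337)² = (4*(-214)² + 337)² = (4*45796 + 337)² = (183184 + 337)² = 183521² = 33679957441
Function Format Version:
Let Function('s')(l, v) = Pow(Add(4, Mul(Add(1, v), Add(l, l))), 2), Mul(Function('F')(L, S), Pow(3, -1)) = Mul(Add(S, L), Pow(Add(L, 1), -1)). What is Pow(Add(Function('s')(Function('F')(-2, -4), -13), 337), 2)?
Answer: 33679957441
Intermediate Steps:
Function('F')(L, S) = Mul(3, Pow(Add(1, L), -1), Add(L, S)) (Function('F')(L, S) = Mul(3, Mul(Add(S, L), Pow(Add(L, 1), -1))) = Mul(3, Mul(Add(L, S), Pow(Add(1, L), -1))) = Mul(3, Mul(Pow(Add(1, L), -1), Add(L, S))) = Mul(3, Pow(Add(1, L), -1), Add(L, S)))
Function('s')(l, v) = Pow(Add(4, Mul(2, l, Add(1, v))), 2) (Function('s')(l, v) = Pow(Add(4, Mul(Add(1, v), Mul(2, l))), 2) = Pow(Add(4, Mul(2, l, Add(1, v))), 2))
Pow(Add(Function('s')(Function('F')(-2, -4), -13), 337), 2) = Pow(Add(Mul(4, Pow(Add(2, Mul(3, Pow(Add(1, -2), -1), Add(-2, -4)), Mul(Mul(3, Pow(Add(1, -2), -1), Add(-2, -4)), -13)), 2)), 337), 2) = Pow(Add(Mul(4, Pow(Add(2, Mul(3, Pow(-1, -1), -6), Mul(Mul(3, Pow(-1, -1), -6), -13)), 2)), 337), 2) = Pow(Add(Mul(4, Pow(Add(2, Mul(3, -1, -6), Mul(Mul(3, -1, -6), -13)), 2)), 337), 2) = Pow(Add(Mul(4, Pow(Add(2, 18, Mul(18, -13)), 2)), 337), 2) = Pow(Add(Mul(4, Pow(Add(2, 18, -234), 2)), 337), 2) = Pow(Add(Mul(4, Pow(-214, 2)), 337), 2) = Pow(Add(Mul(4, 45796), 337), 2) = Pow(Add(183184, 337), 2) = Pow(183521, 2) = 33679957441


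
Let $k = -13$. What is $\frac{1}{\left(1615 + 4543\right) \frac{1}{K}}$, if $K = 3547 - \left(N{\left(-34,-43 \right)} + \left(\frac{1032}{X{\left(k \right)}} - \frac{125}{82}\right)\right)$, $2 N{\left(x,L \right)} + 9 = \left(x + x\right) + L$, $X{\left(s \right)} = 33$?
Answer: $\frac{3226681}{5554516} \approx 0.58091$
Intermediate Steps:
$N{\left(x,L \right)} = - \frac{9}{2} + x + \frac{L}{2}$ ($N{\left(x,L \right)} = - \frac{9}{2} + \frac{\left(x + x\right) + L}{2} = - \frac{9}{2} + \frac{2 x + L}{2} = - \frac{9}{2} + \frac{L + 2 x}{2} = - \frac{9}{2} + \left(x + \frac{L}{2}\right) = - \frac{9}{2} + x + \frac{L}{2}$)
$K = \frac{3226681}{902}$ ($K = 3547 - \left(\left(- \frac{9}{2} - 34 + \frac{1}{2} \left(-43\right)\right) + \left(\frac{1032}{33} - \frac{125}{82}\right)\right) = 3547 - \left(\left(- \frac{9}{2} - 34 - \frac{43}{2}\right) + \left(1032 \cdot \frac{1}{33} - \frac{125}{82}\right)\right) = 3547 - \left(-60 + \left(\frac{344}{11} - \frac{125}{82}\right)\right) = 3547 - \left(-60 + \frac{26833}{902}\right) = 3547 - - \frac{27287}{902} = 3547 + \frac{27287}{902} = \frac{3226681}{902} \approx 3577.3$)
$\frac{1}{\left(1615 + 4543\right) \frac{1}{K}} = \frac{1}{\left(1615 + 4543\right) \frac{1}{\frac{3226681}{902}}} = \frac{1}{6158 \cdot \frac{902}{3226681}} = \frac{1}{\frac{5554516}{3226681}} = \frac{3226681}{5554516}$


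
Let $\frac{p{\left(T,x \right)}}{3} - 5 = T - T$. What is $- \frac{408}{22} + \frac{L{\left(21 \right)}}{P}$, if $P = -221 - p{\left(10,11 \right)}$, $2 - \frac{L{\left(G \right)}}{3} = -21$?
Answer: $- \frac{48903}{2596} \approx -18.838$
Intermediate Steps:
$p{\left(T,x \right)} = 15$ ($p{\left(T,x \right)} = 15 + 3 \left(T - T\right) = 15 + 3 \cdot 0 = 15 + 0 = 15$)
$L{\left(G \right)} = 69$ ($L{\left(G \right)} = 6 - -63 = 6 + 63 = 69$)
$P = -236$ ($P = -221 - 15 = -236$)
$- \frac{408}{22} + \frac{L{\left(21 \right)}}{P} = - \frac{408}{22} + \frac{69}{-236} = \left(-408\right) \frac{1}{22} + 69 \left(- \frac{1}{236}\right) = - \frac{204}{11} - \frac{69}{236} = - \frac{48903}{2596}$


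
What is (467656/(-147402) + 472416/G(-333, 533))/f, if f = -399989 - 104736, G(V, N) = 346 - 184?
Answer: -128813524/22319242335 ≈ -0.0057714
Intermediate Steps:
G(V, N) = 162
f = -504725
(467656/(-147402) + 472416/G(-333, 533))/f = (467656/(-147402) + 472416/162)/(-504725) = (467656*(-1/147402) + 472416*(1/162))*(-1/504725) = (-233828/73701 + 78736/27)*(-1/504725) = (644067620/221103)*(-1/504725) = -128813524/22319242335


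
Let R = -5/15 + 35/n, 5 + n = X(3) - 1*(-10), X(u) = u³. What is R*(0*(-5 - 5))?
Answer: 0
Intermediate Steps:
n = 32 (n = -5 + (3³ - 1*(-10)) = -5 + (27 + 10) = -5 + 37 = 32)
R = 73/96 (R = -5/15 + 35/32 = -5*1/15 + 35*(1/32) = -⅓ + 35/32 = 73/96 ≈ 0.76042)
R*(0*(-5 - 5)) = 73*(0*(-5 - 5))/96 = 73*(0*(-10))/96 = (73/96)*0 = 0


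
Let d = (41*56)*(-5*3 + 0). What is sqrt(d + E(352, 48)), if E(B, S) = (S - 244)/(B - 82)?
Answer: I*sqrt(69742470)/45 ≈ 185.58*I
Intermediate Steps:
E(B, S) = (-244 + S)/(-82 + B)
d = -34440 (d = 2296*(-15 + 0) = 2296*(-15) = -34440)
sqrt(d + E(352, 48)) = sqrt(-34440 + (-244 + 48)/(-82 + 352)) = sqrt(-34440 - 196/270) = sqrt(-34440 + (1/270)*(-196)) = sqrt(-34440 - 98/135) = sqrt(-4649498/135) = I*sqrt(69742470)/45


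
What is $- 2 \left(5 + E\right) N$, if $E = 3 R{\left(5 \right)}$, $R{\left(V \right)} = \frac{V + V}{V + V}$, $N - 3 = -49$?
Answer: $736$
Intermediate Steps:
$N = -46$ ($N = 3 - 49 = -46$)
$R{\left(V \right)} = 1$ ($R{\left(V \right)} = \frac{2 V}{2 V} = 2 V \frac{1}{2 V} = 1$)
$E = 3$ ($E = 3 \cdot 1 = 3$)
$- 2 \left(5 + E\right) N = - 2 \left(5 + 3\right) \left(-46\right) = \left(-2\right) 8 \left(-46\right) = \left(-16\right) \left(-46\right) = 736$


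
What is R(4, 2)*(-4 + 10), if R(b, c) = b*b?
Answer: 96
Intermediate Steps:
R(b, c) = b²
R(4, 2)*(-4 + 10) = 4²*(-4 + 10) = 16*6 = 96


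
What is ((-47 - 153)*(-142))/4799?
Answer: 28400/4799 ≈ 5.9179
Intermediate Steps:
((-47 - 153)*(-142))/4799 = -200*(-142)*(1/4799) = 28400*(1/4799) = 28400/4799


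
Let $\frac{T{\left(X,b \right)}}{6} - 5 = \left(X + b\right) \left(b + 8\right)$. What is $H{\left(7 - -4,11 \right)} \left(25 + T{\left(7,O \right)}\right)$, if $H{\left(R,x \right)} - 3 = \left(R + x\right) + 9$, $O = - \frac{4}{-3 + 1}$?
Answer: $20230$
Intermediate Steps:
$O = 2$ ($O = - \frac{4}{-2} = \left(-4\right) \left(- \frac{1}{2}\right) = 2$)
$T{\left(X,b \right)} = 30 + 6 \left(8 + b\right) \left(X + b\right)$ ($T{\left(X,b \right)} = 30 + 6 \left(X + b\right) \left(b + 8\right) = 30 + 6 \left(X + b\right) \left(8 + b\right) = 30 + 6 \left(8 + b\right) \left(X + b\right)$)
$H{\left(R,x \right)} = 12 + R + x$ ($H{\left(R,x \right)} = 3 + \left(\left(R + x\right) + 9\right) = 3 + \left(9 + R + x\right) = 12 + R + x$)
$H{\left(7 - -4,11 \right)} \left(25 + T{\left(7,O \right)}\right) = \left(12 + \left(7 - -4\right) + 11\right) \left(25 + \left(30 + 6 \cdot 2^{2} + 48 \cdot 7 + 48 \cdot 2 + 6 \cdot 7 \cdot 2\right)\right) = \left(12 + \left(7 + 4\right) + 11\right) \left(25 + \left(30 + 6 \cdot 4 + 336 + 96 + 84\right)\right) = \left(12 + 11 + 11\right) \left(25 + \left(30 + 24 + 336 + 96 + 84\right)\right) = 34 \left(25 + 570\right) = 34 \cdot 595 = 20230$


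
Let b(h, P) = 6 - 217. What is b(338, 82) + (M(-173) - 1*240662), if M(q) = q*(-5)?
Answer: -240008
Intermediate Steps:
b(h, P) = -211
M(q) = -5*q
b(338, 82) + (M(-173) - 1*240662) = -211 + (-5*(-173) - 1*240662) = -211 + (865 - 240662) = -211 - 239797 = -240008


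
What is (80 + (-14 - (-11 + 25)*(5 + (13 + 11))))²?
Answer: 115600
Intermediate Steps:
(80 + (-14 - (-11 + 25)*(5 + (13 + 11))))² = (80 + (-14 - 14*(5 + 24)))² = (80 + (-14 - 14*29))² = (80 + (-14 - 1*406))² = (80 + (-14 - 406))² = (80 - 420)² = (-340)² = 115600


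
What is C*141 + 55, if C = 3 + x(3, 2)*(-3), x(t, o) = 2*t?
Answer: -2060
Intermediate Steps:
C = -15 (C = 3 + (2*3)*(-3) = 3 + 6*(-3) = 3 - 18 = -15)
C*141 + 55 = -15*141 + 55 = -2115 + 55 = -2060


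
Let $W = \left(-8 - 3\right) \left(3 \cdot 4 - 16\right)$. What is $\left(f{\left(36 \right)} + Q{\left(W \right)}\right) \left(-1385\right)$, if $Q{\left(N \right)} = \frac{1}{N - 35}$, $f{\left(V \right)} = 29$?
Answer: $- \frac{362870}{9} \approx -40319.0$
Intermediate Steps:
$W = 44$ ($W = - 11 \left(12 - 16\right) = \left(-11\right) \left(-4\right) = 44$)
$Q{\left(N \right)} = \frac{1}{-35 + N}$ ($Q{\left(N \right)} = \frac{1}{N - 35} = \frac{1}{-35 + N}$)
$\left(f{\left(36 \right)} + Q{\left(W \right)}\right) \left(-1385\right) = \left(29 + \frac{1}{-35 + 44}\right) \left(-1385\right) = \left(29 + \frac{1}{9}\right) \left(-1385\right) = \frac{262}{9} \left(-1385\right) = - \frac{362870}{9}$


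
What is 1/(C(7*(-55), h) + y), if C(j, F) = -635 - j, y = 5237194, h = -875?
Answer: 1/5236944 ≈ 1.9095e-7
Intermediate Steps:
1/(C(7*(-55), h) + y) = 1/((-635 - 7*(-55)) + 5237194) = 1/((-635 - 1*(-385)) + 5237194) = 1/((-635 + 385) + 5237194) = 1/(-250 + 5237194) = 1/5236944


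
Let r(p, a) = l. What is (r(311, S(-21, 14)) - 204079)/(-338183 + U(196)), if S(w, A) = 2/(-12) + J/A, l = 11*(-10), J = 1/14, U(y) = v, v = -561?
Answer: 204189/338744 ≈ 0.60278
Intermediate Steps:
U(y) = -561
J = 1/14 ≈ 0.071429
l = -110
S(w, A) = -⅙ + 1/(14*A) (S(w, A) = 2/(-12) + 1/(14*A) = 2*(-1/12) + 1/(14*A) = -⅙ + 1/(14*A))
r(p, a) = -110
(r(311, S(-21, 14)) - 204079)/(-338183 + U(196)) = (-110 - 204079)/(-338183 - 561) = -204189/(-338744) = -204189*(-1/338744) = 204189/338744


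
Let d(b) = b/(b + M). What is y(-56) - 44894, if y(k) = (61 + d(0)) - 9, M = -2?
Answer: -44842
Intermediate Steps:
d(b) = b/(-2 + b) (d(b) = b/(b - 2) = b/(-2 + b))
y(k) = 52 (y(k) = (61 + 0/(-2 + 0)) - 9 = (61 + 0/(-2)) - 9 = (61 + 0*(-1/2)) - 9 = (61 + 0) - 9 = 61 - 9 = 52)
y(-56) - 44894 = 52 - 44894 = -44842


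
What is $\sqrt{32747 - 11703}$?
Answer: $2 \sqrt{5261} \approx 145.07$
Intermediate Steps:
$\sqrt{32747 - 11703} = \sqrt{21044} = 2 \sqrt{5261}$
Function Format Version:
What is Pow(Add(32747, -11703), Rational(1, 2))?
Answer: Mul(2, Pow(5261, Rational(1, 2))) ≈ 145.07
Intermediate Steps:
Pow(Add(32747, -11703), Rational(1, 2)) = Pow(21044, Rational(1, 2)) = Mul(2, Pow(5261, Rational(1, 2)))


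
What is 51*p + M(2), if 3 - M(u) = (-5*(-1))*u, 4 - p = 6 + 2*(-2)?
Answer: 95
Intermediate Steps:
p = 2 (p = 4 - (6 + 2*(-2)) = 4 - (6 - 4) = 4 - 1*2 = 4 - 2 = 2)
M(u) = 3 - 5*u (M(u) = 3 - (-5*(-1))*u = 3 - 5*u)
51*p + M(2) = 51*2 + (3 - 5*2) = 102 + (3 - 10) = 102 - 7 = 95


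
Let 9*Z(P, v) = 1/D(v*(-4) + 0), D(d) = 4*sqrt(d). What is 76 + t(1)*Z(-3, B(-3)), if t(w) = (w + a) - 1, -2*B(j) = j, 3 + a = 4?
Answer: 76 - I*sqrt(6)/216 ≈ 76.0 - 0.01134*I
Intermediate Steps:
a = 1 (a = -3 + 4 = 1)
B(j) = -j/2
Z(P, v) = 1/(72*sqrt(-v)) (Z(P, v) = 1/(9*((4*sqrt(v*(-4) + 0)))) = 1/(9*((4*sqrt(-4*v + 0)))) = 1/(9*((4*sqrt(-4*v)))) = 1/(9*((4*(2*sqrt(-v))))) = 1/(9*((8*sqrt(-v)))) = (1/(8*sqrt(-v)))/9 = 1/(72*sqrt(-v)))
t(w) = w (t(w) = (w + 1) - 1 = (1 + w) - 1 = w)
76 + t(1)*Z(-3, B(-3)) = 76 + 1*(1/(72*sqrt(-(-1)*(-3)/2))) = 76 + 1*(1/(72*sqrt(-1*3/2))) = 76 + 1*(1/(72*sqrt(-3/2))) = 76 + 1*((-I*sqrt(6)/3)/72) = 76 + 1*(-I*sqrt(6)/216) = 76 - I*sqrt(6)/216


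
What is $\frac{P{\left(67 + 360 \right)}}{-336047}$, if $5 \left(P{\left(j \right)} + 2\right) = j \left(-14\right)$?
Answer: $\frac{5988}{1680235} \approx 0.0035638$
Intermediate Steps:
$P{\left(j \right)} = -2 - \frac{14 j}{5}$ ($P{\left(j \right)} = -2 + \frac{j \left(-14\right)}{5} = -2 + \frac{\left(-14\right) j}{5} = -2 - \frac{14 j}{5}$)
$\frac{P{\left(67 + 360 \right)}}{-336047} = \frac{-2 - \frac{14 \left(67 + 360\right)}{5}}{-336047} = \left(-2 - \frac{5978}{5}\right) \left(- \frac{1}{336047}\right) = \left(- \frac{5988}{5}\right) \left(- \frac{1}{336047}\right) = \frac{5988}{1680235}$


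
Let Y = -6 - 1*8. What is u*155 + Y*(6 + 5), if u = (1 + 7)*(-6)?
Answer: -7594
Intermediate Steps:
Y = -14 (Y = -6 - 8 = -14)
u = -48 (u = 8*(-6) = -48)
u*155 + Y*(6 + 5) = -48*155 - 14*(6 + 5) = -7440 - 14*11 = -7440 - 154 = -7594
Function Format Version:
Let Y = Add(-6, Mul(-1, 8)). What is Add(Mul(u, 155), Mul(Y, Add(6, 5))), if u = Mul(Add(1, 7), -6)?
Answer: -7594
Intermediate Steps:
Y = -14 (Y = Add(-6, -8) = -14)
u = -48 (u = Mul(8, -6) = -48)
Add(Mul(u, 155), Mul(Y, Add(6, 5))) = Add(Mul(-48, 155), Mul(-14, Add(6, 5))) = Add(-7440, Mul(-14, 11)) = Add(-7440, -154) = -7594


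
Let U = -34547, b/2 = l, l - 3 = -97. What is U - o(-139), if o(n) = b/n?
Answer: -4802221/139 ≈ -34548.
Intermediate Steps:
l = -94 (l = 3 - 97 = -94)
b = -188 (b = 2*(-94) = -188)
o(n) = -188/n
U - o(-139) = -34547 - (-188)/(-139) = -34547 - (-188)*(-1)/139 = -34547 - 1*188/139 = -34547 - 188/139 = -4802221/139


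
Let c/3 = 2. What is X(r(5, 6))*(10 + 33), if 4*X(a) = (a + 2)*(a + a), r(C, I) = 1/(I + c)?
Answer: 1075/288 ≈ 3.7326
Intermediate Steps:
c = 6 (c = 3*2 = 6)
r(C, I) = 1/(6 + I) (r(C, I) = 1/(I + 6) = 1/(6 + I))
X(a) = a*(2 + a)/2 (X(a) = ((a + 2)*(a + a))/4 = ((2 + a)*(2*a))/4 = (2*a*(2 + a))/4 = a*(2 + a)/2)
X(r(5, 6))*(10 + 33) = ((2 + 1/(6 + 6))/(2*(6 + 6)))*(10 + 33) = ((½)*(2 + 1/12)/12)*43 = ((½)*(1/12)*(2 + 1/12))*43 = ((½)*(1/12)*(25/12))*43 = (25/288)*43 = 1075/288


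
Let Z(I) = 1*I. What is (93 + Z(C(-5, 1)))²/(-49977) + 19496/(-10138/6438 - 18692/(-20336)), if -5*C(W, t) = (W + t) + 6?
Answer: -10774149756650533/362279524725 ≈ -29740.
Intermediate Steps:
C(W, t) = -6/5 - W/5 - t/5 (C(W, t) = -((W + t) + 6)/5 = -(6 + W + t)/5 = -6/5 - W/5 - t/5)
Z(I) = I
(93 + Z(C(-5, 1)))²/(-49977) + 19496/(-10138/6438 - 18692/(-20336)) = (93 + (-6/5 - ⅕*(-5) - ⅕*1))²/(-49977) + 19496/(-10138/6438 - 18692/(-20336)) = (93 + (-6/5 + 1 - ⅕))²*(-1/49977) + 19496/(-10138*1/6438 - 18692*(-1/20336)) = (93 - ⅖)²*(-1/49977) + 19496/(-137/87 + 4673/5084) = (463/5)²*(-1/49977) + 19496/(-289957/442308) = (214369/25)*(-1/49977) + 19496*(-442308/289957) = -214369/1249425 - 8623236768/289957 = -10774149756650533/362279524725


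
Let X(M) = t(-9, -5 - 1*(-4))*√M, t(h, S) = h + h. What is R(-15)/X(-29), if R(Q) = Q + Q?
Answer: -5*I*√29/87 ≈ -0.30949*I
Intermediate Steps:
R(Q) = 2*Q
t(h, S) = 2*h
X(M) = -18*√M (X(M) = (2*(-9))*√M = -18*√M)
R(-15)/X(-29) = (2*(-15))/((-18*I*√29)) = -30*I*√29/522 = -5*I*√29/87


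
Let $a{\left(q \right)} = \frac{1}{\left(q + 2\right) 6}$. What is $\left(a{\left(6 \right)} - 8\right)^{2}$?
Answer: $\frac{146689}{2304} \approx 63.667$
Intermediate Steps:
$a{\left(q \right)} = \frac{1}{6 \left(2 + q\right)}$ ($a{\left(q \right)} = \frac{1}{2 + q} \frac{1}{6} = \frac{1}{6 \left(2 + q\right)}$)
$\left(a{\left(6 \right)} - 8\right)^{2} = \left(\frac{1}{6 \left(2 + 6\right)} - 8\right)^{2} = \left(\frac{1}{6 \cdot 8} - 8\right)^{2} = \left(\frac{1}{6} \cdot \frac{1}{8} - 8\right)^{2} = \left(\frac{1}{48} - 8\right)^{2} = \left(- \frac{383}{48}\right)^{2} = \frac{146689}{2304}$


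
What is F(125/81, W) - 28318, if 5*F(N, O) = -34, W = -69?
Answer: -141624/5 ≈ -28325.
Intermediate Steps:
F(N, O) = -34/5 (F(N, O) = (⅕)*(-34) = -34/5)
F(125/81, W) - 28318 = -34/5 - 28318 = -141624/5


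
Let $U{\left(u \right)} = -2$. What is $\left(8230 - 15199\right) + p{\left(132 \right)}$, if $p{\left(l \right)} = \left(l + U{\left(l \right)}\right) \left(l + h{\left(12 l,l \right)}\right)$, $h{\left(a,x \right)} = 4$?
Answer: $10711$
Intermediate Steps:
$p{\left(l \right)} = \left(-2 + l\right) \left(4 + l\right)$ ($p{\left(l \right)} = \left(l - 2\right) \left(l + 4\right) = \left(-2 + l\right) \left(4 + l\right)$)
$\left(8230 - 15199\right) + p{\left(132 \right)} = \left(8230 - 15199\right) + \left(-8 + 132^{2} + 2 \cdot 132\right) = -6969 + \left(-8 + 17424 + 264\right) = -6969 + 17680 = 10711$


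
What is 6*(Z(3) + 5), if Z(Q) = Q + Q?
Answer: 66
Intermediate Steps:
Z(Q) = 2*Q
6*(Z(3) + 5) = 6*(2*3 + 5) = 6*(6 + 5) = 6*11 = 66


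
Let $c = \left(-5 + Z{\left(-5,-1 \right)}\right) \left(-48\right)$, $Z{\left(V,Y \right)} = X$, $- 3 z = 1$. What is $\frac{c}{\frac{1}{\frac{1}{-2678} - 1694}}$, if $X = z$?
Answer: $- \frac{580676224}{1339} \approx -4.3366 \cdot 10^{5}$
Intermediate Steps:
$z = - \frac{1}{3}$ ($z = \left(- \frac{1}{3}\right) 1 = - \frac{1}{3} \approx -0.33333$)
$X = - \frac{1}{3} \approx -0.33333$
$Z{\left(V,Y \right)} = - \frac{1}{3}$
$c = 256$ ($c = \left(-5 - \frac{1}{3}\right) \left(-48\right) = \left(- \frac{16}{3}\right) \left(-48\right) = 256$)
$\frac{c}{\frac{1}{\frac{1}{-2678} - 1694}} = \frac{256}{\frac{1}{\frac{1}{-2678} - 1694}} = \frac{256}{\frac{1}{- \frac{1}{2678} - 1694}} = \frac{256}{\frac{1}{- \frac{4536533}{2678}}} = \frac{256}{- \frac{2678}{4536533}} = 256 \left(- \frac{4536533}{2678}\right) = - \frac{580676224}{1339}$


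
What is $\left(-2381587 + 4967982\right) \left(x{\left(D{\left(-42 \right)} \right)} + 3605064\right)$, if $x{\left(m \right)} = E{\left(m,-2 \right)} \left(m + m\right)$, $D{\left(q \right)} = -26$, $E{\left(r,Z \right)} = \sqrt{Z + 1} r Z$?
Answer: $9324119504280 - 6993612080 i \approx 9.3241 \cdot 10^{12} - 6.9936 \cdot 10^{9} i$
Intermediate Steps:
$E{\left(r,Z \right)} = Z r \sqrt{1 + Z}$ ($E{\left(r,Z \right)} = \sqrt{1 + Z} r Z = r \sqrt{1 + Z} Z = Z r \sqrt{1 + Z}$)
$x{\left(m \right)} = - 4 i m^{2}$ ($x{\left(m \right)} = - 2 m \sqrt{1 - 2} \left(m + m\right) = - 2 m \sqrt{-1} \cdot 2 m = - 2 m i 2 m = - 2 i m 2 m = - 4 i m^{2}$)
$\left(-2381587 + 4967982\right) \left(x{\left(D{\left(-42 \right)} \right)} + 3605064\right) = \left(-2381587 + 4967982\right) \left(- 4 i \left(-26\right)^{2} + 3605064\right) = 2586395 \left(\left(-4\right) i 676 + 3605064\right) = 2586395 \left(- 2704 i + 3605064\right) = 2586395 \left(3605064 - 2704 i\right) = 9324119504280 - 6993612080 i$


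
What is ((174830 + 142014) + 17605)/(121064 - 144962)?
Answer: -111483/7966 ≈ -13.995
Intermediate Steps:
((174830 + 142014) + 17605)/(121064 - 144962) = (316844 + 17605)/(-23898) = 334449*(-1/23898) = -111483/7966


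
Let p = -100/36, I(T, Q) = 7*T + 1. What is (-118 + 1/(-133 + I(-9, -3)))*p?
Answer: 115055/351 ≈ 327.79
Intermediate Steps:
I(T, Q) = 1 + 7*T
p = -25/9 (p = -100*1/36 = -25/9 ≈ -2.7778)
(-118 + 1/(-133 + I(-9, -3)))*p = (-118 + 1/(-133 + (1 + 7*(-9))))*(-25/9) = (-118 + 1/(-133 + (1 - 63)))*(-25/9) = (-118 + 1/(-133 - 62))*(-25/9) = (-118 + 1/(-195))*(-25/9) = (-118 - 1/195)*(-25/9) = -23011/195*(-25/9) = 115055/351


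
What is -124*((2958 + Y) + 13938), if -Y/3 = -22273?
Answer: -10380660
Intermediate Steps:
Y = 66819 (Y = -3*(-22273) = 66819)
-124*((2958 + Y) + 13938) = -124*((2958 + 66819) + 13938) = -124*(69777 + 13938) = -124*83715 = -10380660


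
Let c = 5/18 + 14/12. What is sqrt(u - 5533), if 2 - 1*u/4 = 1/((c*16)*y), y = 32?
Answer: I*sqrt(239033834)/208 ≈ 74.33*I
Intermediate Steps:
c = 13/9 (c = 5*(1/18) + 14*(1/12) = 5/18 + 7/6 = 13/9 ≈ 1.4444)
u = 13303/1664 (u = 8 - 4/(((13/9)*16)*32) = 8 - 4/((208/9)*32) = 8 - 4/6656/9 = 8 - 4*9/6656 = 8 - 9/1664 = 13303/1664 ≈ 7.9946)
sqrt(u - 5533) = sqrt(13303/1664 - 5533) = sqrt(-9193609/1664) = I*sqrt(239033834)/208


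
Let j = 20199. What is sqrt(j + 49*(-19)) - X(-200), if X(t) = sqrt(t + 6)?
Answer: 2*sqrt(4817) - I*sqrt(194) ≈ 138.81 - 13.928*I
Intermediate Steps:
X(t) = sqrt(6 + t)
sqrt(j + 49*(-19)) - X(-200) = sqrt(20199 + 49*(-19)) - sqrt(6 - 200) = sqrt(20199 - 931) - sqrt(-194) = sqrt(19268) - I*sqrt(194) = 2*sqrt(4817) - I*sqrt(194)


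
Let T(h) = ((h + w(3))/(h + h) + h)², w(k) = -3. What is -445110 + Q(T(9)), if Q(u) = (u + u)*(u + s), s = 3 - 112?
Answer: -36362806/81 ≈ -4.4892e+5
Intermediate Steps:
s = -109
T(h) = (h + (-3 + h)/(2*h))² (T(h) = ((h - 3)/(h + h) + h)² = ((-3 + h)/((2*h)) + h)² = ((-3 + h)*(1/(2*h)) + h)² = ((-3 + h)/(2*h) + h)² = (h + (-3 + h)/(2*h))²)
Q(u) = 2*u*(-109 + u) (Q(u) = (u + u)*(u - 109) = (2*u)*(-109 + u) = 2*u*(-109 + u))
-445110 + Q(T(9)) = -445110 + 2*((¼)*(-3 + 9 + 2*9²)²/9²)*(-109 + (¼)*(-3 + 9 + 2*9²)²/9²) = -445110 + 2*((¼)*(1/81)*(-3 + 9 + 2*81)²)*(-109 + (¼)*(1/81)*(-3 + 9 + 2*81)²) = -445110 + 2*((¼)*(1/81)*(-3 + 9 + 162)²)*(-109 + (¼)*(1/81)*(-3 + 9 + 162)²) = -445110 + 2*((¼)*(1/81)*168²)*(-109 + (¼)*(1/81)*168²) = -445110 + 2*((¼)*(1/81)*28224)*(-109 + (¼)*(1/81)*28224) = -445110 + 2*(784/9)*(-109 + 784/9) = -445110 + 2*(784/9)*(-197/9) = -445110 - 308896/81 = -36362806/81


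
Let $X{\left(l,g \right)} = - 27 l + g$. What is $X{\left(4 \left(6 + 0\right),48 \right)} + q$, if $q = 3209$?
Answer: $2609$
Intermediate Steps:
$X{\left(l,g \right)} = g - 27 l$
$X{\left(4 \left(6 + 0\right),48 \right)} + q = \left(48 - 27 \cdot 4 \left(6 + 0\right)\right) + 3209 = \left(48 - 27 \cdot 4 \cdot 6\right) + 3209 = \left(48 - 648\right) + 3209 = -600 + 3209 = 2609$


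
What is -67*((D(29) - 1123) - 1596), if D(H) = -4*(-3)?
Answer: 181369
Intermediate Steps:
D(H) = 12
-67*((D(29) - 1123) - 1596) = -67*((12 - 1123) - 1596) = -67*(-1111 - 1596) = -67*(-2707) = 181369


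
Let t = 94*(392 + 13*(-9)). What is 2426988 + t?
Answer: 2452838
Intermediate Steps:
t = 25850 (t = 94*(392 - 117) = 94*275 = 25850)
2426988 + t = 2426988 + 25850 = 2452838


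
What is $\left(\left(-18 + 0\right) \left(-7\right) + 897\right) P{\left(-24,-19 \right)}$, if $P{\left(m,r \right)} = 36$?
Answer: $36828$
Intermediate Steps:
$\left(\left(-18 + 0\right) \left(-7\right) + 897\right) P{\left(-24,-19 \right)} = \left(\left(-18 + 0\right) \left(-7\right) + 897\right) 36 = \left(\left(-18\right) \left(-7\right) + 897\right) 36 = \left(126 + 897\right) 36 = 1023 \cdot 36 = 36828$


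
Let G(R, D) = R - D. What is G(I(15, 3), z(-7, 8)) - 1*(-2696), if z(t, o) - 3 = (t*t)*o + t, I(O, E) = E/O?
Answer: 11541/5 ≈ 2308.2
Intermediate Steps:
z(t, o) = 3 + t + o*t² (z(t, o) = 3 + ((t*t)*o + t) = 3 + (t²*o + t) = 3 + (o*t² + t) = 3 + (t + o*t²) = 3 + t + o*t²)
G(I(15, 3), z(-7, 8)) - 1*(-2696) = (3/15 - (3 - 7 + 8*(-7)²)) - 1*(-2696) = (3*(1/15) - (3 - 7 + 8*49)) + 2696 = (⅕ - (3 - 7 + 392)) + 2696 = (⅕ - 1*388) + 2696 = (⅕ - 388) + 2696 = -1939/5 + 2696 = 11541/5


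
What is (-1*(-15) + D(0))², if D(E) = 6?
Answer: 441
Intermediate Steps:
(-1*(-15) + D(0))² = (-1*(-15) + 6)² = (15 + 6)² = 21² = 441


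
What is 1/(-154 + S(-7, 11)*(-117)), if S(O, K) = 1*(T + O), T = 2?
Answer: 1/431 ≈ 0.0023202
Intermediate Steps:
S(O, K) = 2 + O (S(O, K) = 1*(2 + O) = 2 + O)
1/(-154 + S(-7, 11)*(-117)) = 1/(-154 + (2 - 7)*(-117)) = 1/(-154 - 5*(-117)) = 1/(-154 + 585) = 1/431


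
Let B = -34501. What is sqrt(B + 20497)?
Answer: 6*I*sqrt(389) ≈ 118.34*I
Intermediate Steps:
sqrt(B + 20497) = sqrt(-34501 + 20497) = sqrt(-14004) = 6*I*sqrt(389)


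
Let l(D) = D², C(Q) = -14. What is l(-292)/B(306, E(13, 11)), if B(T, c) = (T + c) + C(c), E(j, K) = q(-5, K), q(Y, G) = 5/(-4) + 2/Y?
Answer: 1705280/5807 ≈ 293.66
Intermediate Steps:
q(Y, G) = -5/4 + 2/Y (q(Y, G) = 5*(-¼) + 2/Y = -5/4 + 2/Y)
E(j, K) = -33/20 (E(j, K) = -5/4 + 2/(-5) = -5/4 + 2*(-⅕) = -5/4 - ⅖ = -33/20)
B(T, c) = -14 + T + c (B(T, c) = (T + c) - 14 = -14 + T + c)
l(-292)/B(306, E(13, 11)) = (-292)²/(-14 + 306 - 33/20) = 85264/(5807/20) = 85264*(20/5807) = 1705280/5807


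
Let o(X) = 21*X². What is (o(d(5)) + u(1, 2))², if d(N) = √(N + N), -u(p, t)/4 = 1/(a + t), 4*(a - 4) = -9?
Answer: 9821956/225 ≈ 43653.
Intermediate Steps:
a = 7/4 (a = 4 + (¼)*(-9) = 4 - 9/4 = 7/4 ≈ 1.7500)
u(p, t) = -4/(7/4 + t)
d(N) = √2*√N (d(N) = √(2*N) = √2*√N)
(o(d(5)) + u(1, 2))² = (21*(√2*√5)² - 16/(7 + 4*2))² = (21*(√10)² - 16/(7 + 8))² = (21*10 - 16/15)² = (210 - 16*1/15)² = (210 - 16/15)² = (3134/15)² = 9821956/225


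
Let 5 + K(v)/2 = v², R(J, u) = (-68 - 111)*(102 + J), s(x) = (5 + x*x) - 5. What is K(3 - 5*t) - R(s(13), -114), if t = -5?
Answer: 50067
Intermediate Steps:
s(x) = x² (s(x) = (5 + x²) - 5 = x²)
R(J, u) = -18258 - 179*J (R(J, u) = -179*(102 + J) = -18258 - 179*J)
K(v) = -10 + 2*v²
K(3 - 5*t) - R(s(13), -114) = (-10 + 2*(3 - 5*(-5))²) - (-18258 - 179*13²) = (-10 + 2*(3 + 25)²) - (-18258 - 179*169) = (-10 + 2*28²) - (-18258 - 30251) = (-10 + 2*784) - 1*(-48509) = (-10 + 1568) + 48509 = 1558 + 48509 = 50067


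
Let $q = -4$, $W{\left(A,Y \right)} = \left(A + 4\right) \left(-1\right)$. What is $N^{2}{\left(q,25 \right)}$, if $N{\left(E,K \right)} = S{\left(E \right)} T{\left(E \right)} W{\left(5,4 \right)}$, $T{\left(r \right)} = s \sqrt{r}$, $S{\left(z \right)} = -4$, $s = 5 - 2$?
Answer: $-46656$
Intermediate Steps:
$W{\left(A,Y \right)} = -4 - A$ ($W{\left(A,Y \right)} = \left(4 + A\right) \left(-1\right) = -4 - A$)
$s = 3$ ($s = 5 - 2 = 3$)
$T{\left(r \right)} = 3 \sqrt{r}$
$N{\left(E,K \right)} = 108 \sqrt{E}$ ($N{\left(E,K \right)} = - 4 \cdot 3 \sqrt{E} \left(-4 - 5\right) = - 12 \sqrt{E} \left(-4 - 5\right) = - 12 \sqrt{E} \left(-9\right) = 108 \sqrt{E}$)
$N^{2}{\left(q,25 \right)} = \left(108 \sqrt{-4}\right)^{2} = \left(108 \cdot 2 i\right)^{2} = \left(216 i\right)^{2} = -46656$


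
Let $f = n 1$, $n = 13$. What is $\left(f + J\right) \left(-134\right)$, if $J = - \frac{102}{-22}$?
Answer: $- \frac{25996}{11} \approx -2363.3$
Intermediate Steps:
$f = 13$ ($f = 13 \cdot 1 = 13$)
$J = \frac{51}{11}$ ($J = \left(-102\right) \left(- \frac{1}{22}\right) = \frac{51}{11} \approx 4.6364$)
$\left(f + J\right) \left(-134\right) = \left(13 + \frac{51}{11}\right) \left(-134\right) = \frac{194}{11} \left(-134\right) = - \frac{25996}{11}$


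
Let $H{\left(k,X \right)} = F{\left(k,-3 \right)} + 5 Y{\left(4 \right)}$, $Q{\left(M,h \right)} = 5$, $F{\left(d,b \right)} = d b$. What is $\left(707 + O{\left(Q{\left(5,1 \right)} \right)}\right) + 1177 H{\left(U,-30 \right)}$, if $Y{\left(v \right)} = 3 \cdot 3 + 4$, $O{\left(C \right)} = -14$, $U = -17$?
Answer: $137225$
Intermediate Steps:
$F{\left(d,b \right)} = b d$
$Y{\left(v \right)} = 13$ ($Y{\left(v \right)} = 9 + 4 = 13$)
$H{\left(k,X \right)} = 65 - 3 k$ ($H{\left(k,X \right)} = - 3 k + 5 \cdot 13 = - 3 k + 65 = 65 - 3 k$)
$\left(707 + O{\left(Q{\left(5,1 \right)} \right)}\right) + 1177 H{\left(U,-30 \right)} = \left(707 - 14\right) + 1177 \left(65 - -51\right) = 693 + 1177 \left(65 + 51\right) = 693 + 1177 \cdot 116 = 693 + 136532 = 137225$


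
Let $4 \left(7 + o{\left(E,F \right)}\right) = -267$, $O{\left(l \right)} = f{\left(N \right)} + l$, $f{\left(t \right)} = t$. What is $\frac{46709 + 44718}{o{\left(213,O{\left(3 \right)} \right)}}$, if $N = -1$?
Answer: $- \frac{365708}{295} \approx -1239.7$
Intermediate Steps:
$O{\left(l \right)} = -1 + l$
$o{\left(E,F \right)} = - \frac{295}{4}$ ($o{\left(E,F \right)} = -7 + \frac{1}{4} \left(-267\right) = -7 - \frac{267}{4} = - \frac{295}{4}$)
$\frac{46709 + 44718}{o{\left(213,O{\left(3 \right)} \right)}} = \frac{46709 + 44718}{- \frac{295}{4}} = 91427 \left(- \frac{4}{295}\right) = - \frac{365708}{295}$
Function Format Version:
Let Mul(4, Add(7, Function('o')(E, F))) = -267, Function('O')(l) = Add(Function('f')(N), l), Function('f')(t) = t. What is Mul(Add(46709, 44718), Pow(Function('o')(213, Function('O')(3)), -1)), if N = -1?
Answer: Rational(-365708, 295) ≈ -1239.7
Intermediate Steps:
Function('O')(l) = Add(-1, l)
Function('o')(E, F) = Rational(-295, 4) (Function('o')(E, F) = Add(-7, Mul(Rational(1, 4), -267)) = Add(-7, Rational(-267, 4)) = Rational(-295, 4))
Mul(Add(46709, 44718), Pow(Function('o')(213, Function('O')(3)), -1)) = Mul(Add(46709, 44718), Pow(Rational(-295, 4), -1)) = Mul(91427, Rational(-4, 295)) = Rational(-365708, 295)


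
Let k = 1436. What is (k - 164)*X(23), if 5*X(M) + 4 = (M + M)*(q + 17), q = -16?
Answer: 53424/5 ≈ 10685.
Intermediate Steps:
X(M) = -4/5 + 2*M/5 (X(M) = -4/5 + ((M + M)*(-16 + 17))/5 = -4/5 + ((2*M)*1)/5 = -4/5 + (2*M)/5 = -4/5 + 2*M/5)
(k - 164)*X(23) = (1436 - 164)*(-4/5 + (2/5)*23) = 1272*(-4/5 + 46/5) = 1272*(42/5) = 53424/5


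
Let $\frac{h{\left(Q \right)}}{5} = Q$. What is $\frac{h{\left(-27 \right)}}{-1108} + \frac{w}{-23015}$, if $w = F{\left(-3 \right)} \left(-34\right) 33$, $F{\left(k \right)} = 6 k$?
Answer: $- \frac{19270143}{25500620} \approx -0.75567$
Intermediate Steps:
$w = 20196$ ($w = 6 \left(-3\right) \left(-34\right) 33 = \left(-18\right) \left(-34\right) 33 = 612 \cdot 33 = 20196$)
$h{\left(Q \right)} = 5 Q$
$\frac{h{\left(-27 \right)}}{-1108} + \frac{w}{-23015} = \frac{5 \left(-27\right)}{-1108} + \frac{20196}{-23015} = \left(-135\right) \left(- \frac{1}{1108}\right) + 20196 \left(- \frac{1}{23015}\right) = \frac{135}{1108} - \frac{20196}{23015} = - \frac{19270143}{25500620}$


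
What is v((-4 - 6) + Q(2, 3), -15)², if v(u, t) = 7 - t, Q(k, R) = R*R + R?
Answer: 484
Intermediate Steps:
Q(k, R) = R + R² (Q(k, R) = R² + R = R + R²)
v((-4 - 6) + Q(2, 3), -15)² = (7 - 1*(-15))² = (7 + 15)² = 22² = 484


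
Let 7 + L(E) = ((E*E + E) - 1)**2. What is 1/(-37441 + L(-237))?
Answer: 1/3128239313 ≈ 3.1967e-10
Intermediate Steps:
L(E) = -7 + (-1 + E + E**2)**2 (L(E) = -7 + ((E*E + E) - 1)**2 = -7 + ((E**2 + E) - 1)**2 = -7 + ((E + E**2) - 1)**2 = -7 + (-1 + E + E**2)**2)
1/(-37441 + L(-237)) = 1/(-37441 + (-7 + (-1 - 237 + (-237)**2)**2)) = 1/(-37441 + (-7 + (-1 - 237 + 56169)**2)) = 1/(-37441 + (-7 + 55931**2)) = 1/(-37441 + (-7 + 3128276761)) = 1/(-37441 + 3128276754) = 1/3128239313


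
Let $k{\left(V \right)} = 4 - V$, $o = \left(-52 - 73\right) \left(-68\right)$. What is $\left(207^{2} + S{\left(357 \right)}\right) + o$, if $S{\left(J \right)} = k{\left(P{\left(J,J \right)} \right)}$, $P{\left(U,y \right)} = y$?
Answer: $50996$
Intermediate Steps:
$o = 8500$ ($o = \left(-125\right) \left(-68\right) = 8500$)
$S{\left(J \right)} = 4 - J$
$\left(207^{2} + S{\left(357 \right)}\right) + o = \left(207^{2} + \left(4 - 357\right)\right) + 8500 = \left(42849 + \left(4 - 357\right)\right) + 8500 = \left(42849 - 353\right) + 8500 = 42496 + 8500 = 50996$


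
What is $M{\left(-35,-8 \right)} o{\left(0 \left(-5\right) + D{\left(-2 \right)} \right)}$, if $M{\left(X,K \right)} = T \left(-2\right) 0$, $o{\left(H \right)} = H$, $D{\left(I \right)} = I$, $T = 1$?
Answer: $0$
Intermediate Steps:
$M{\left(X,K \right)} = 0$ ($M{\left(X,K \right)} = 1 \left(-2\right) 0 = \left(-2\right) 0 = 0$)
$M{\left(-35,-8 \right)} o{\left(0 \left(-5\right) + D{\left(-2 \right)} \right)} = 0 \left(0 \left(-5\right) - 2\right) = 0 \left(0 - 2\right) = 0 \left(-2\right) = 0$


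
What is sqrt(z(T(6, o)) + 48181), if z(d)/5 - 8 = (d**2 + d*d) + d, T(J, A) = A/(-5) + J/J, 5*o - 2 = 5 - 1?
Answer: sqrt(30144110)/25 ≈ 219.61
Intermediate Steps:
o = 6/5 (o = 2/5 + (5 - 1)/5 = 2/5 + (1/5)*4 = 2/5 + 4/5 = 6/5 ≈ 1.2000)
T(J, A) = 1 - A/5 (T(J, A) = A*(-1/5) + 1 = -A/5 + 1 = 1 - A/5)
z(d) = 40 + 5*d + 10*d**2 (z(d) = 40 + 5*((d**2 + d*d) + d) = 40 + 5*((d**2 + d**2) + d) = 40 + 5*(2*d**2 + d) = 40 + 5*(d + 2*d**2) = 40 + (5*d + 10*d**2) = 40 + 5*d + 10*d**2)
sqrt(z(T(6, o)) + 48181) = sqrt((40 + 5*(1 - 1/5*6/5) + 10*(1 - 1/5*6/5)**2) + 48181) = sqrt((40 + 5*(1 - 6/25) + 10*(1 - 6/25)**2) + 48181) = sqrt((40 + 5*(19/25) + 10*(19/25)**2) + 48181) = sqrt((40 + 19/5 + 10*(361/625)) + 48181) = sqrt((40 + 19/5 + 722/125) + 48181) = sqrt(6197/125 + 48181) = sqrt(6028822/125) = sqrt(30144110)/25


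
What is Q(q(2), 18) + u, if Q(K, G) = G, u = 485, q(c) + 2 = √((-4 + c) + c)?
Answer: 503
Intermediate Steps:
q(c) = -2 + √(-4 + 2*c) (q(c) = -2 + √((-4 + c) + c) = -2 + √(-4 + 2*c))
Q(q(2), 18) + u = 18 + 485 = 503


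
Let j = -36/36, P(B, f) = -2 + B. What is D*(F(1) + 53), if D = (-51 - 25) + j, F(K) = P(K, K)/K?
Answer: -4004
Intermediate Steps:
j = -1 (j = -36*1/36 = -1)
F(K) = (-2 + K)/K
D = -77 (D = (-51 - 25) - 1 = -76 - 1 = -77)
D*(F(1) + 53) = -77*((-2 + 1)/1 + 53) = -77*(1*(-1) + 53) = -77*(-1 + 53) = -77*52 = -4004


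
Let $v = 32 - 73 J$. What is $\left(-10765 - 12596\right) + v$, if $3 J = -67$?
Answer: $- \frac{65096}{3} \approx -21699.0$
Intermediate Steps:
$J = - \frac{67}{3}$ ($J = \frac{1}{3} \left(-67\right) = - \frac{67}{3} \approx -22.333$)
$v = \frac{4987}{3}$ ($v = 32 - - \frac{4891}{3} = 32 + \frac{4891}{3} = \frac{4987}{3} \approx 1662.3$)
$\left(-10765 - 12596\right) + v = \left(-10765 - 12596\right) + \frac{4987}{3} = -23361 + \frac{4987}{3} = - \frac{65096}{3}$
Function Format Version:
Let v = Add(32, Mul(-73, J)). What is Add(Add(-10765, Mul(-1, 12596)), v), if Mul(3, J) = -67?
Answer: Rational(-65096, 3) ≈ -21699.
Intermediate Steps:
J = Rational(-67, 3) (J = Mul(Rational(1, 3), -67) = Rational(-67, 3) ≈ -22.333)
v = Rational(4987, 3) (v = Add(32, Mul(-73, Rational(-67, 3))) = Add(32, Rational(4891, 3)) = Rational(4987, 3) ≈ 1662.3)
Add(Add(-10765, Mul(-1, 12596)), v) = Add(Add(-10765, Mul(-1, 12596)), Rational(4987, 3)) = Add(Add(-10765, -12596), Rational(4987, 3)) = Add(-23361, Rational(4987, 3)) = Rational(-65096, 3)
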